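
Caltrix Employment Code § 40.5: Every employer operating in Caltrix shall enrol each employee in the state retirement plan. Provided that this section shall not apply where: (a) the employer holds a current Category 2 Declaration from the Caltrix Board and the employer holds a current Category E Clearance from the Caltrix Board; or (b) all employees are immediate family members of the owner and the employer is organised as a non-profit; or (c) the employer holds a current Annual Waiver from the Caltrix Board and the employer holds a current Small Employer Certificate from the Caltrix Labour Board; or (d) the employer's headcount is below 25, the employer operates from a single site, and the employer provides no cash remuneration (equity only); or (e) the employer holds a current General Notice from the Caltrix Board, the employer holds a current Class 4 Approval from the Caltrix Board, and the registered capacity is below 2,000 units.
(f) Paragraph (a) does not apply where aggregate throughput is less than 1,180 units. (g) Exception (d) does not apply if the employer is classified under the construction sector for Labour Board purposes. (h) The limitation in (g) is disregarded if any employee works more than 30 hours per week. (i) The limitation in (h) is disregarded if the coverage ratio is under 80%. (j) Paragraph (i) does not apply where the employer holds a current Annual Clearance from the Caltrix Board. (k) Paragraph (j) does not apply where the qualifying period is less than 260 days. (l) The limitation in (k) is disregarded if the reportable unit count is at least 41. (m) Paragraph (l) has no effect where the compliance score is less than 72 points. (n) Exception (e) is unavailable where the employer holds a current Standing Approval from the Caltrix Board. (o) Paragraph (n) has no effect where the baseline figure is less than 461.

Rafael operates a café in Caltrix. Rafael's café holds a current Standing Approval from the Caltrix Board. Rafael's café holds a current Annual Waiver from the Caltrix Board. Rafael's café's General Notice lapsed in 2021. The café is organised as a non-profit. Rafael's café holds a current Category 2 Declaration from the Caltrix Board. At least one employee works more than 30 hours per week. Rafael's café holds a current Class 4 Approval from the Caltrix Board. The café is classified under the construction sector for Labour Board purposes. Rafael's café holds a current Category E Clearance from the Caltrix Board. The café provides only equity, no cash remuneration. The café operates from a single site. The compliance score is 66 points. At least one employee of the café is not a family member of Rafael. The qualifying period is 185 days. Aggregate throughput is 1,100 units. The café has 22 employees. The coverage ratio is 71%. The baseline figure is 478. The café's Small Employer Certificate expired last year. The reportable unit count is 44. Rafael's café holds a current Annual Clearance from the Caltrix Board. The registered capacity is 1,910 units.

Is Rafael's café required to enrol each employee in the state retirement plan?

Exception (a): a current Category 2 Declaration is held; a current Category E Clearance is held — every condition holds. But applying paragraph (f): (f) operates — aggregate throughput is 1,100 units, less than the 1,180 units limit. (a) is therefore removed.
Exception (b) fails — at least one employee is not a family member.
Exception (c) fails — the Small Employer Certificate has expired.
Exception (d) is satisfied on its face — the employer's headcount is 22, below the 25 limit; the employer operates from a single site; remuneration is equity-only. However, paragraphs (g)–(m) must be considered: (g) is triggered — the café is classified under the construction sector. (h) is triggered (at least one employee exceeds 30 hours/week), but is overridden by (i): (i) operates against (h): the coverage ratio is 71%, under the 80% limit. (j) would limit (i) — a current Annual Clearance is held — but (k) sets (j) aside: (k) operates — the qualifying period is 185 days, less than the 260 days limit. (l) would limit (k) — the reportable unit count is 44, meeting the 41 threshold — but (m) sets (l) aside: (m) operates against (l): the compliance score is 66 points, less than the 72 points limit. Exception (d) does not apply.
Exception (e) does not apply: there is no General Notice in force.
Every exception is unavailable, so the rule governs.

Yes — Rafael's café must enrol each employee in the state retirement plan.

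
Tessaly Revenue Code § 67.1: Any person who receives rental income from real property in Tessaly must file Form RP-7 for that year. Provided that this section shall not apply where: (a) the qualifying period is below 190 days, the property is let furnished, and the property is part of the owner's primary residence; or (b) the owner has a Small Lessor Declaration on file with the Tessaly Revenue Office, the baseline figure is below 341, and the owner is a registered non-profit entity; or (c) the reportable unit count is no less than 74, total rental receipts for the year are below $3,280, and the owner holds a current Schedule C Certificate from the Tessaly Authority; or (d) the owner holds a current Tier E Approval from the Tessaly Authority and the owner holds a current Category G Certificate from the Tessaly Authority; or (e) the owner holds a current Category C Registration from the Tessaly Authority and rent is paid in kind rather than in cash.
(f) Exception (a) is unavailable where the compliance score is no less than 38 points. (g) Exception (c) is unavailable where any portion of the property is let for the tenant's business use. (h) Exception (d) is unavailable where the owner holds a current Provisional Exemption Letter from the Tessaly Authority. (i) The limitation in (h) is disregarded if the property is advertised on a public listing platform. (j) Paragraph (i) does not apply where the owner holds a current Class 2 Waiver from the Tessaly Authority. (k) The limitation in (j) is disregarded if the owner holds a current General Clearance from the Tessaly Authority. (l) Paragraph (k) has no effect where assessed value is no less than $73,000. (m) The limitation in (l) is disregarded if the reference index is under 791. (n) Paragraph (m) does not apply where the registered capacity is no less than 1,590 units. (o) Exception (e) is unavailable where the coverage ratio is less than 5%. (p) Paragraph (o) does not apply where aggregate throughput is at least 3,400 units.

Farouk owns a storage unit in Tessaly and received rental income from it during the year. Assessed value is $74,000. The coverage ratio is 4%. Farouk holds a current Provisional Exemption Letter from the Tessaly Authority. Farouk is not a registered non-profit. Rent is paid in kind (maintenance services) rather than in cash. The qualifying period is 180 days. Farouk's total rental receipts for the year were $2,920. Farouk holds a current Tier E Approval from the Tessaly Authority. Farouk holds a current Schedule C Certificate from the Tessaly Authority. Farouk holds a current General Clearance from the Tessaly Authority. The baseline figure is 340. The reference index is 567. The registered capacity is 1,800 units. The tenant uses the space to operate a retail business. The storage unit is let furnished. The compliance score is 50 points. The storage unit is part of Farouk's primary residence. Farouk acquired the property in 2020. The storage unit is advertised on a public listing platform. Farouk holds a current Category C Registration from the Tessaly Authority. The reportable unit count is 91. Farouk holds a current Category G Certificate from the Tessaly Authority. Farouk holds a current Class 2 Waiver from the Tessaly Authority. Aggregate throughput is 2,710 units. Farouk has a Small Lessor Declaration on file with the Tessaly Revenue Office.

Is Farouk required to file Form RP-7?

Yes — Farouk must file Form RP-7.

Exception (a) is satisfied on its face — the qualifying period is 180 days, below the 190 days limit; the property is let furnished; the storage unit is part of the primary residence. However, paragraph (f) must be considered: (f) applies — the compliance score is 50 points, meeting the 38 points threshold. Exception (a) does not apply.
Exception (b) requires that the owner is a registered non-profit entity; but Farouk is not a registered non-profit, so (b) is unavailable.
Exception (c)'s conditions are all satisfied: the reportable unit count is 91, meeting the 74 threshold; total rental receipts for the year are $2,920, below the $3,280 limit; a current Schedule C Certificate is held. But: (g) is triggered — the space is let for business use. (c) is therefore removed.
Exception (d)'s conditions are all satisfied: a current Tier E Approval is held; a current Category G Certificate is held. But: (h) operates against (d): a current Provisional Exemption Letter is held. (i) applies (the property is publicly advertised), but is displaced by (j): (j) operates against (i): a current Class 2 Waiver is held. (k) would limit (j) — a current General Clearance is held — but (l) sets (k) aside: (l) operates against (k): assessed value is $74,000, meeting the $73,000 threshold. (m) applies (the reference index is 567, under the 791 limit), but is displaced by (n): (n) operates against (m): the registered capacity is 1,800 units, meeting the 1,590 units threshold. Exception (d) does not apply.
Exception (e): a current Category C Registration is held; rent is paid in kind — every condition holds. However, paragraphs (o)–(p) must be considered: (o) is engaged — the coverage ratio is 4%, less than the 5% limit. (p) is not engaged (aggregate throughput is 2,710 units, short of 3,400 units), so (o) stands. Exception (e) does not apply.
No exception is made out. Farouk falls within the general rule.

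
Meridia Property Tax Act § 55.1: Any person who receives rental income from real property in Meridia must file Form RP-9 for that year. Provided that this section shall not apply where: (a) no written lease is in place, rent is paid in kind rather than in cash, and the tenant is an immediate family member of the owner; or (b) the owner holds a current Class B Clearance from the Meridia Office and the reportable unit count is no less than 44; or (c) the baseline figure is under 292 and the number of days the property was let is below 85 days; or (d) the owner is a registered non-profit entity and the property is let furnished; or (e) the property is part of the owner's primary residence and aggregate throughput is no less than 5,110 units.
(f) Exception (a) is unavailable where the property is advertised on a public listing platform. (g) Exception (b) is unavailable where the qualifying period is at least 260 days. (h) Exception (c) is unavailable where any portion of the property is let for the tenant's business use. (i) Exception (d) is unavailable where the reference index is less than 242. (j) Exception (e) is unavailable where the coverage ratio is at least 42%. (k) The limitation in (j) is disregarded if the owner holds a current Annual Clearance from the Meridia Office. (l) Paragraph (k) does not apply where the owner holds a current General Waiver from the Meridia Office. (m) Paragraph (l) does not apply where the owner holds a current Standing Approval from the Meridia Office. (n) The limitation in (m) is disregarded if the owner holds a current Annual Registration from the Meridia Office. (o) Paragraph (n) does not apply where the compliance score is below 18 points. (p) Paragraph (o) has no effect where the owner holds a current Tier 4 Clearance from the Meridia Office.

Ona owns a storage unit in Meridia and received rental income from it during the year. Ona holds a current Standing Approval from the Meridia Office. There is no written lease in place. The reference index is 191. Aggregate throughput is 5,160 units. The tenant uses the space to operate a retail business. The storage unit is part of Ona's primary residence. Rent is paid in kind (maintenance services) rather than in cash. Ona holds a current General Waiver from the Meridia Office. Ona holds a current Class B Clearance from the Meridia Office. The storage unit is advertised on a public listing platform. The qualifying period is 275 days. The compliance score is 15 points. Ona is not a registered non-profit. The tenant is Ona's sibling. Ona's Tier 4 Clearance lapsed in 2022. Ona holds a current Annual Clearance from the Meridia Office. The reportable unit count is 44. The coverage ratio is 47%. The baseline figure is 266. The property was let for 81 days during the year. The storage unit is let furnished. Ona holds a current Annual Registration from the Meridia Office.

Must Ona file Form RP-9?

Exception (a)'s conditions are all satisfied: there is no written lease; rent is paid in kind; the tenant is an immediate family member. However, paragraph (f) must be considered: (f) applies — the property is publicly advertised. So (a) is unavailable.
All of (b)'s requirements are met (a current Class B Clearance is held; the reportable unit count is 44, meeting the 44 threshold). Turning to paragraph (g): (g) applies — the qualifying period is 275 days, meeting the 260 days threshold. So (b) is unavailable.
Exception (c): the baseline figure is 266, under the 292 limit; the number of days the property was let is 81 days, below the 85 days limit — every condition holds. But applying paragraph (h): (h) operates against (c): the space is let for business use. (c) is therefore removed.
Exception (d) fails — Ona is not a registered non-profit.
Exception (e): the storage unit is part of the primary residence; aggregate throughput is 5,160 units, meeting the 5,110 units threshold — every condition holds. Applying paragraphs (j)–(p): (j) is engaged (the coverage ratio is 47%, meeting the 42% threshold), but is overridden by (k): (k) operates against (j): a current Annual Clearance is held. (l) would limit (k) — a current General Waiver is held — but (m) sets (l) aside: (m) is engaged — a current Standing Approval is held. (n) operates (a current Annual Registration is held), but is displaced by (o): (o) is triggered — the compliance score is 15 points, below the 18 points limit. (p) is not engaged (there is no Tier 4 Clearance in force), so (o) stands. (e) remains available.

No — exception (e) applies; Ona is not required to file Form RP-9.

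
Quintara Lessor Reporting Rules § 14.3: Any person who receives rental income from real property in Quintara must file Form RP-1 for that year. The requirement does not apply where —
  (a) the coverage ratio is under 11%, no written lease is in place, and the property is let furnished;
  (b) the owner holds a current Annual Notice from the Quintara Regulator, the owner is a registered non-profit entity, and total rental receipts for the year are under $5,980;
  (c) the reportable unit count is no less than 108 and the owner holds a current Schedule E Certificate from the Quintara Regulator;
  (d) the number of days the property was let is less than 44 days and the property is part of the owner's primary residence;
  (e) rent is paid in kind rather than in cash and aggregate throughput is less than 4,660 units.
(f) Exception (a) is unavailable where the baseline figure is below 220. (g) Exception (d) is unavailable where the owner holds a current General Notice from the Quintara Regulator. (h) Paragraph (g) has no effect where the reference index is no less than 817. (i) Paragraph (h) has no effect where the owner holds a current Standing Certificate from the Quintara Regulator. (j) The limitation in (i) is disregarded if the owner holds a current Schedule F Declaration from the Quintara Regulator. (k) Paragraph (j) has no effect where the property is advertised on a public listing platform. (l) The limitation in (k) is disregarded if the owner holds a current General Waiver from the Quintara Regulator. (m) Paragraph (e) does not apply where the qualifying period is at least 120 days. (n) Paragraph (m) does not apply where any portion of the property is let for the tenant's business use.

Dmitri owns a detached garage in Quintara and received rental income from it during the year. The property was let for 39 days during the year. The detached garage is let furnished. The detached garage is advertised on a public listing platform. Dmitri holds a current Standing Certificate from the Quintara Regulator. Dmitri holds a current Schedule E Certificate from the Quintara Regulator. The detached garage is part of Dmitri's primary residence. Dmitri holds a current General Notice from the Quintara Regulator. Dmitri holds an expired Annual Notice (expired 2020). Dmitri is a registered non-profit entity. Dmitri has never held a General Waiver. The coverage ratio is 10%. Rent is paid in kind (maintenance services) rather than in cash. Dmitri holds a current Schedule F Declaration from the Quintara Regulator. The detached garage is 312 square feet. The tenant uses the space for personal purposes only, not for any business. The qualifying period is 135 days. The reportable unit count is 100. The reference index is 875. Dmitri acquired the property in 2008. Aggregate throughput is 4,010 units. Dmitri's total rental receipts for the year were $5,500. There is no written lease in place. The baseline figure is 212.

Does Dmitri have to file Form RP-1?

Exception (a)'s conditions are all satisfied: the coverage ratio is 10%, under the 11% limit; there is no written lease; the property is let furnished. However, paragraph (f) must be considered: (f) operates against (a): the baseline figure is 212, below the 220 limit. So (a) is unavailable.
Exception (b) does not apply: there is no Annual Notice in force.
Exception (c) does not apply: the reportable unit count is 100, short of 108.
Exception (d): the number of days the property was let is 39 days, less than the 44 days limit; the detached garage is part of the primary residence — every condition holds. However, paragraphs (g)–(l) must be considered: (g) is triggered — a current General Notice is held. (h) operates (the reference index is 875, meeting the 817 threshold), but is itself disapplied by (i): (i) operates — a current Standing Certificate is held. (j) would limit (i) — a current Schedule F Declaration is held — but (k) sets (j) aside: (k) applies — the property is publicly advertised. (l) is not engaged (no current General Waiver is held), so (k) stands. So (d) is unavailable.
Exception (e)'s conditions are all satisfied: rent is paid in kind; aggregate throughput is 4,010 units, less than the 4,660 units limit. However, paragraphs (m)–(n) must be considered: (m) is engaged — the qualifying period is 135 days, meeting the 120 days threshold. (n), which would lift (m), is inapplicable — the space is used for personal purposes only. So (e) is unavailable.
No exception applies. The general rule governs.

Yes — Dmitri must file Form RP-1.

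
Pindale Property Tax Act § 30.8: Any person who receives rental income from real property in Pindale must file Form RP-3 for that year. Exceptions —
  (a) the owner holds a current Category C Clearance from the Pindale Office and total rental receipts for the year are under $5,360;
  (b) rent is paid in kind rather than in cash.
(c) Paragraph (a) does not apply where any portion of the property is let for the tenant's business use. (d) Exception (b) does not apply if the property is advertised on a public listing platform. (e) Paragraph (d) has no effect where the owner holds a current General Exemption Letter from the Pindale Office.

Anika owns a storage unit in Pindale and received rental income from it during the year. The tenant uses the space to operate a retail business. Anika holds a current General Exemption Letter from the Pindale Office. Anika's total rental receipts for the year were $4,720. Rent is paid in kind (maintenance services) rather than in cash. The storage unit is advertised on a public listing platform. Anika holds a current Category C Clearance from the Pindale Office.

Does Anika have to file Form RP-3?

Exception (a): a current Category C Clearance is held; total rental receipts for the year are $4,720, under the $5,360 limit — every condition holds. Turning to paragraph (c): (c) applies — the space is let for business use. Exception (a) does not apply.
All of (b)'s requirements are met (rent is paid in kind). As to paragraphs (d)–(e): (d) would limit (b) — the property is publicly advertised — but (e) sets (d) aside: (e) operates against (d): a current General Exemption Letter is held. (b) remains available.

No — exception (b) applies; Anika is not required to file Form RP-3.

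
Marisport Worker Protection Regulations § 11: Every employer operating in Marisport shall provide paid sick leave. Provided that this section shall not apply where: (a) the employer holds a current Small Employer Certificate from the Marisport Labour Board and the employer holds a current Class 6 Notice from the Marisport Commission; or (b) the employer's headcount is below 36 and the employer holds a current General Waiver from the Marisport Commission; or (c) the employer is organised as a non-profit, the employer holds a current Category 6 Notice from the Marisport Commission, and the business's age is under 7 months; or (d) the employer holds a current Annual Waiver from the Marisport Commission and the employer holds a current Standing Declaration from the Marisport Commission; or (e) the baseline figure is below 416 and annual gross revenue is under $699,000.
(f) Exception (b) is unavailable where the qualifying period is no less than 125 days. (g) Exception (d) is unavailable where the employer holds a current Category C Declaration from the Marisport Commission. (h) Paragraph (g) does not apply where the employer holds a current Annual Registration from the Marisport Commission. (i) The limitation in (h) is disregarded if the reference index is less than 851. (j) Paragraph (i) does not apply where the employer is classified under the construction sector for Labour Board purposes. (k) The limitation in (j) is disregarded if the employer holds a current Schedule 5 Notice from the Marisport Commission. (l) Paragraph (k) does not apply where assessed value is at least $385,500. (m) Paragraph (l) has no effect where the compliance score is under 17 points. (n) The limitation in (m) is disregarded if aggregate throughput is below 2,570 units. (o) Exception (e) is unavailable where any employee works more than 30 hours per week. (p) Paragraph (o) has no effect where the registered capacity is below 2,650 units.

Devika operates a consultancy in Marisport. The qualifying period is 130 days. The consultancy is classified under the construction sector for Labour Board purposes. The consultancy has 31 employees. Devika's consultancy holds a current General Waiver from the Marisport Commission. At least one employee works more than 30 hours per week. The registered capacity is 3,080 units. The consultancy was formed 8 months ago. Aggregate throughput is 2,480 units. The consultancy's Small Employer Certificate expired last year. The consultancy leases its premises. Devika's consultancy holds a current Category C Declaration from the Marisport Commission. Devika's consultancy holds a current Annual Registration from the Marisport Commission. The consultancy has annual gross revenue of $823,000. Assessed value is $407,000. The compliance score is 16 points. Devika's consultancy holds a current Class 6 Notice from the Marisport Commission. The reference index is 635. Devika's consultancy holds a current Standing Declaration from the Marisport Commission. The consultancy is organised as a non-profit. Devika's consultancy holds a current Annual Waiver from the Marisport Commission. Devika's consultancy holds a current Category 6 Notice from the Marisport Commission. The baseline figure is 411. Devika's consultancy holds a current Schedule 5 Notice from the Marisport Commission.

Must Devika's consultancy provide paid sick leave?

Exception (a) does not apply: the Small Employer Certificate has expired.
Exception (b): the employer's headcount is 31, below the 36 limit; a current General Waiver is held — every condition holds. Turning to paragraph (f): (f) applies — the qualifying period is 130 days, meeting the 125 days threshold. (b) is therefore removed.
Exception (c) does not apply: the business's age is 8 months, not under 7 months.
Exception (d): a current Annual Waiver is held; a current Standing Declaration is held — every condition holds. As to paragraphs (g)–(n): (g) would limit (d) — a current Category C Declaration is held — but (h) sets (g) aside: (h) operates against (g): a current Annual Registration is held. (i) would limit (h) — the reference index is 635, less than the 851 limit — but (j) sets (i) aside: (j) is triggered — the consultancy is classified under the construction sector. (k) is triggered (a current Schedule 5 Notice is held), but is set aside by (l): (l) operates against (k): assessed value is $407,000, meeting the $385,500 threshold. (m) applies (the compliance score is 16 points, under the 17 points limit), but is set aside by (n): (n) is triggered — aggregate throughput is 2,480 units, below the 2,570 units limit. Exception (d) stands.
Exception (e) fails — annual gross revenue is $823,000, not under $699,000.

No — exception (d) applies; Devika's consultancy is not required to provide paid sick leave.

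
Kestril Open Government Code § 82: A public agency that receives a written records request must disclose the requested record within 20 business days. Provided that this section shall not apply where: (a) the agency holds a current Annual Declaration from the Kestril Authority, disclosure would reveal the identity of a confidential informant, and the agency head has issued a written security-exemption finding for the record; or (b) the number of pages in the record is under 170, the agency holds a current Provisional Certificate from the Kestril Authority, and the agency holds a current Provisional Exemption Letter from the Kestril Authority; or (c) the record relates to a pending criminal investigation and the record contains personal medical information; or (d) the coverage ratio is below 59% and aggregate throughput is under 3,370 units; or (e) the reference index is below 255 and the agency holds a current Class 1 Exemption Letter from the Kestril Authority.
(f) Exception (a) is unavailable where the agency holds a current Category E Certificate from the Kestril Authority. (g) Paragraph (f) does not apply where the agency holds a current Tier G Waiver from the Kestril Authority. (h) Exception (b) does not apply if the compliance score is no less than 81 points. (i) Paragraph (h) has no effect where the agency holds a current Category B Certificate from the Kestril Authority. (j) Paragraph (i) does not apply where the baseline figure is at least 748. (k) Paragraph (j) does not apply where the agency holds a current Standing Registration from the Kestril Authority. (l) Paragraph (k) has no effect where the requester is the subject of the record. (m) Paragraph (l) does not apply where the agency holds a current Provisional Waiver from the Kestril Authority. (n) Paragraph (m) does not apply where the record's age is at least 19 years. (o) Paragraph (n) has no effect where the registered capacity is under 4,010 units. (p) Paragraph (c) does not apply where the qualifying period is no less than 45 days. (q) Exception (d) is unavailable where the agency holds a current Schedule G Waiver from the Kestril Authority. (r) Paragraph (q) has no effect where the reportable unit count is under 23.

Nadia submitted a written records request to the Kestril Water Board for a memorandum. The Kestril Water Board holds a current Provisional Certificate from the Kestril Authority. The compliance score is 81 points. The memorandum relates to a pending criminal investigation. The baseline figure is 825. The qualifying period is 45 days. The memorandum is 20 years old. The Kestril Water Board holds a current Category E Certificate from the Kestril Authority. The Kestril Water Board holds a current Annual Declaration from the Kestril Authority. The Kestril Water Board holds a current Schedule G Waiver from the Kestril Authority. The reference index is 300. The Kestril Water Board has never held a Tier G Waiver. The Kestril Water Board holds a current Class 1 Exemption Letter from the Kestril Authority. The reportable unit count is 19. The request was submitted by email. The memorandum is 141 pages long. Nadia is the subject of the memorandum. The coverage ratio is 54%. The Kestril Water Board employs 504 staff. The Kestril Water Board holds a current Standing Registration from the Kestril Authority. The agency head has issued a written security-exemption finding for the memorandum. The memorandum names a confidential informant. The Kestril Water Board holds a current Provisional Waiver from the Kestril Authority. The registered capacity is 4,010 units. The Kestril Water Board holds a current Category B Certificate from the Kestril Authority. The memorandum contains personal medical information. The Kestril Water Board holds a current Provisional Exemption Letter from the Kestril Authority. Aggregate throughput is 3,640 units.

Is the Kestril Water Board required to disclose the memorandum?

Yes — the Kestril Water Board must disclose the memorandum.

Exception (a)'s conditions are all satisfied: a current Annual Declaration is held; the memorandum names a confidential informant; a written security-exemption finding has been issued. But: (f) operates against (a): a current Category E Certificate is held. (g), which would lift (f), is inapplicable — no current Tier G Waiver is held. Exception (a) does not apply.
All of (b)'s requirements are met (the number of pages in the record is 141, under the 170 limit; a current Provisional Certificate is held; a current Provisional Exemption Letter is held). But applying paragraphs (h)–(o): (h) operates against (b): the compliance score is 81 points, meeting the 81 points threshold. (i) would limit (h) — a current Category B Certificate is held — but (j) sets (i) aside: (j) operates against (i): the baseline figure is 825, meeting the 748 threshold. (k) applies (a current Standing Registration is held), but is set aside by (l): (l) operates against (k): Nadia is the subject of the memorandum. (m) applies (a current Provisional Waiver is held), but is overridden by (n): (n) operates — the record's age is 20 years, meeting the 19 years threshold. (o), which would lift (n), is inapplicable — the registered capacity is 4,010 units, not under 4,010 units. Exception (b) does not apply.
Exception (c) is satisfied on its face — the memorandum relates to a pending investigation; the memorandum contains personal medical information. Turning to paragraph (p): (p) operates — the qualifying period is 45 days, meeting the 45 days threshold. (c) is therefore removed.
Exception (d) requires that aggregate throughput is under 3,370 units; but aggregate throughput is 3,640 units, not under 3,370 units, so (d) is unavailable.
Exception (e) fails — the reference index is 300, not below 255.
Every exception is unavailable, so the rule governs.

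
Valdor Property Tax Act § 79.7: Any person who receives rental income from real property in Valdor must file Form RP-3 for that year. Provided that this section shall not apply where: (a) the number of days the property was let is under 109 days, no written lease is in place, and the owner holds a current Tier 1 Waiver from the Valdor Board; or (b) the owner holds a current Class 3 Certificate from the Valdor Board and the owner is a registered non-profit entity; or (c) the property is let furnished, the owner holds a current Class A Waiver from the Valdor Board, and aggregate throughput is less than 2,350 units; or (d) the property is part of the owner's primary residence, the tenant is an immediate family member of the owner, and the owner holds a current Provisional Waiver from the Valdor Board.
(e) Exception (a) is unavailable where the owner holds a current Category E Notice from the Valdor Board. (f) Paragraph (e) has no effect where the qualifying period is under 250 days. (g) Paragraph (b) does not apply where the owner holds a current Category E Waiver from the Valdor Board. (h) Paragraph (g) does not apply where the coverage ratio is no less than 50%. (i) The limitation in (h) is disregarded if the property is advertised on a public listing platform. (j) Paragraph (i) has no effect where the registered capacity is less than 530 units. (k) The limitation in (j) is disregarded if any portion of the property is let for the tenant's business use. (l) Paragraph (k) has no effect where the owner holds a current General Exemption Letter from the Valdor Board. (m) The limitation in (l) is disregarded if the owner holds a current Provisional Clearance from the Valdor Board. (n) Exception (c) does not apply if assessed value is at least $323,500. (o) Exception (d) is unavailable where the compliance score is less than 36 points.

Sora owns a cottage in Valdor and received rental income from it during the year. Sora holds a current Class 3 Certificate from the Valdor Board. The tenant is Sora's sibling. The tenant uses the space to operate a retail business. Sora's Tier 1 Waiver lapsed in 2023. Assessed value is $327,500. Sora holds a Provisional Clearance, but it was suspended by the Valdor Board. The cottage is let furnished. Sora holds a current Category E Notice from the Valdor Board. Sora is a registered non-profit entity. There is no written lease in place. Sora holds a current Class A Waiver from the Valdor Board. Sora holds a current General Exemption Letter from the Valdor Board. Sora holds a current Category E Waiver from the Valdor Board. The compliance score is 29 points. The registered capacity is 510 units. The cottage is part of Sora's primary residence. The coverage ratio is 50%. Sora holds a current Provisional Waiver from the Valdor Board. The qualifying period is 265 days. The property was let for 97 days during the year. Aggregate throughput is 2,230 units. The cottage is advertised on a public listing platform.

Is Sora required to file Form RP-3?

Exception (a) does not apply: the Tier 1 Waiver is not current.
Exception (b): a current Class 3 Certificate is held; Sora is a registered non-profit — every condition holds. As to paragraphs (g)–(m): (g) would limit (b) — a current Category E Waiver is held — but (h) sets (g) aside: (h) operates against (g): the coverage ratio is 50%, meeting the 50% threshold. (i) applies (the property is publicly advertised), but is set aside by (j): (j) operates against (i): the registered capacity is 510 units, less than the 530 units limit. (k) would limit (j) — the space is let for business use — but (l) sets (k) aside: (l) operates against (k): a current General Exemption Letter is held. (m), which would lift (l), is not engaged — no current Provisional Clearance is held. Exception (b) stands.
Exception (c) is satisfied on its face — the property is let furnished; a current Class A Waiver is held; aggregate throughput is 2,230 units, less than the 2,350 units limit. Turning to paragraph (n): (n) is triggered — assessed value is $327,500, meeting the $323,500 threshold. So (c) is unavailable.
Exception (d) is satisfied on its face — the cottage is part of the primary residence; the tenant is an immediate family member; a current Provisional Waiver is held. But: (o) operates against (d): the compliance score is 29 points, less than the 36 points limit. So (d) is unavailable.

No — exception (b) applies; Sora is not required to file Form RP-3.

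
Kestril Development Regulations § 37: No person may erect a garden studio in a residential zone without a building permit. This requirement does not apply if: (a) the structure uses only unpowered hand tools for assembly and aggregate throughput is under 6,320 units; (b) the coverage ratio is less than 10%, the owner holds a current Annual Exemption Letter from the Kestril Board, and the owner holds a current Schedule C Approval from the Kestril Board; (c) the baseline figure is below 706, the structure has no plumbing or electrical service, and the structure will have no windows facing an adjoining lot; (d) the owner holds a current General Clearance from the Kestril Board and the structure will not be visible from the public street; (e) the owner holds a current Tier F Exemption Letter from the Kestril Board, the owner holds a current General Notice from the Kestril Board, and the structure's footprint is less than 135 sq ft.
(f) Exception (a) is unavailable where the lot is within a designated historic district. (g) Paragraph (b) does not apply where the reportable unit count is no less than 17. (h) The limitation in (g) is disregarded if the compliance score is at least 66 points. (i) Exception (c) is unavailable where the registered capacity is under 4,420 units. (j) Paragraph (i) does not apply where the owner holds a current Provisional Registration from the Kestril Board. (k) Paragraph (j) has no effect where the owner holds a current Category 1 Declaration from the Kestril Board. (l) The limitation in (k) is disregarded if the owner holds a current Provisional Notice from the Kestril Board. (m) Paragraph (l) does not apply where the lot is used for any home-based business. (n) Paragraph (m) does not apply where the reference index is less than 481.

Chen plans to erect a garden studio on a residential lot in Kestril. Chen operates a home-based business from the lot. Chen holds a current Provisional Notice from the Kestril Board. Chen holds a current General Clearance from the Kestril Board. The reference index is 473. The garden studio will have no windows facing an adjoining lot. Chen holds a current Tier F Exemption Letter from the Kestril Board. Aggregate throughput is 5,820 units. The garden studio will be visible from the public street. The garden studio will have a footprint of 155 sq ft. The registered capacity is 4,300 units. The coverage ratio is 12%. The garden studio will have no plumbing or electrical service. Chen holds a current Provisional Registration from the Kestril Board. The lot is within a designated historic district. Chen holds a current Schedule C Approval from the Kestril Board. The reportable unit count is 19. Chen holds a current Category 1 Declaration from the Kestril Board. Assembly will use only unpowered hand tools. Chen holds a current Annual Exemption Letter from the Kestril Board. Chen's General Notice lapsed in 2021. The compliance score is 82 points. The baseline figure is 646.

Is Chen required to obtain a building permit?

No — exception (c) applies; Chen does not need a building permit.

All of (a)'s requirements are met (assembly uses only hand tools; aggregate throughput is 5,820 units, under the 6,320 units limit). Turning to paragraph (f): (f) is engaged — the lot is in a historic district. Exception (a) does not apply.
Exception (b) does not apply: the coverage ratio is 12%, not less than 10%.
All of (c)'s requirements are met (the baseline figure is 646, below the 706 limit; there is no plumbing or electrical service; no windows face an adjoining lot). Considering the limiting provisions: (i) would limit (c) — the registered capacity is 4,300 units, under the 4,420 units limit — but (j) sets (i) aside: (j) operates against (i): a current Provisional Registration is held. (k) would limit (j) — a current Category 1 Declaration is held — but (l) sets (k) aside: (l) operates against (k): a current Provisional Notice is held. (m) would limit (l) — a home-based business operates on the lot — but (n) sets (m) aside: (n) operates against (m): the reference index is 473, less than the 481 limit. Exception (c) stands.
Exception (d) requires that the structure will not be visible from the public street; but the structure will be visible from the street, so (d) is unavailable.
Exception (e) fails — no current General Notice is held.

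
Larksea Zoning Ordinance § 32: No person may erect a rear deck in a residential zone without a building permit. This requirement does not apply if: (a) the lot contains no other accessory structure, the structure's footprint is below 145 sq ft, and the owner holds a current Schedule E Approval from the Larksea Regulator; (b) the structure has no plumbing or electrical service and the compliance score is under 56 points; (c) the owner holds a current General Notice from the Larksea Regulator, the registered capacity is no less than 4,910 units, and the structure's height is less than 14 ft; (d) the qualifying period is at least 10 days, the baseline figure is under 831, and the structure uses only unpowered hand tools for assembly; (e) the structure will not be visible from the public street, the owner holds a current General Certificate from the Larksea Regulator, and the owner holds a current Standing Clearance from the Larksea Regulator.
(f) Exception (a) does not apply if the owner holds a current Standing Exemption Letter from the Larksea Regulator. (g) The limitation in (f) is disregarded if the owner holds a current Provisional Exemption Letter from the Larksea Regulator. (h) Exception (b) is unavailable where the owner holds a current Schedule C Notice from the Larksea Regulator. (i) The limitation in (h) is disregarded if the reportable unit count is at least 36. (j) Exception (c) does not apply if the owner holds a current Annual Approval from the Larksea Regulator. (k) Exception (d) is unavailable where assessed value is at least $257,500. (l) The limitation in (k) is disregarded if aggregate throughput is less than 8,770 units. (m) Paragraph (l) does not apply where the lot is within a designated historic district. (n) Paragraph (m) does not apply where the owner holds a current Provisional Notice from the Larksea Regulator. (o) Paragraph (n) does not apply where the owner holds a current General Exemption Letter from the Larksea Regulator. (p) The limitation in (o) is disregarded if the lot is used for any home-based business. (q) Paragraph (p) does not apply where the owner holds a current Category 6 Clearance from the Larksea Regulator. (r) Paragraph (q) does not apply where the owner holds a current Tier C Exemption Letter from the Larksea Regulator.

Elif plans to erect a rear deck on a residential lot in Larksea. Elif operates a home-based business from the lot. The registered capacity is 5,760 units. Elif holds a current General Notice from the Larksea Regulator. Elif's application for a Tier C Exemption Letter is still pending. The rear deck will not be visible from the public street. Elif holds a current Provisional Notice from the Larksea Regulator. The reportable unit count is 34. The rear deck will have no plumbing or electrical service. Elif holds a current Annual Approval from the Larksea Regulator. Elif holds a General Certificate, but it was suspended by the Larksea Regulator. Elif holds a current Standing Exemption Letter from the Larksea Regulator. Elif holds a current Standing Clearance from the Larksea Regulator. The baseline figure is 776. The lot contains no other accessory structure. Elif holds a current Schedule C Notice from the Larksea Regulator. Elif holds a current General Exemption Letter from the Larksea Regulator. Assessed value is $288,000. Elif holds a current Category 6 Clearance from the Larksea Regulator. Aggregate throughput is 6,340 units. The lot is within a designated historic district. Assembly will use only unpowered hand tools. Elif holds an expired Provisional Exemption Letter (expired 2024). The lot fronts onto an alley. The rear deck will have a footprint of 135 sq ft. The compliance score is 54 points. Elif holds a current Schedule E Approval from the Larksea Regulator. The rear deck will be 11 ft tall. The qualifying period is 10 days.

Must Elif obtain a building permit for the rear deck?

Exception (a): the lot has no other accessory structure; the structure's footprint is 135 sq ft, below the 145 sq ft limit; a current Schedule E Approval is held — every condition holds. However, paragraphs (f)–(g) must be considered: (f) operates against (a): a current Standing Exemption Letter is held. (g) is inapplicable (no current Provisional Exemption Letter is held), so (f) stands. (a) is therefore removed.
Exception (b) is satisfied on its face — there is no plumbing or electrical service; the compliance score is 54 points, under the 56 points limit. However, paragraphs (h)–(i) must be considered: (h) applies — a current Schedule C Notice is held. (i) is inapplicable (the reportable unit count is 34, short of 36), so (h) stands. So (b) is unavailable.
Exception (c): a current General Notice is held; the registered capacity is 5,760 units, meeting the 4,910 units threshold; the structure's height is 11 ft, less than the 14 ft limit — every condition holds. But: (j) is engaged — a current Annual Approval is held. (c) is therefore removed.
All of (d)'s requirements are met (the qualifying period is 10 days, meeting the 10 days threshold; the baseline figure is 776, under the 831 limit; assembly uses only hand tools). But applying paragraphs (k)–(r): (k) applies — assessed value is $288,000, meeting the $257,500 threshold. (l) would limit (k) — aggregate throughput is 6,340 units, less than the 8,770 units limit — but (m) sets (l) aside: (m) is engaged — the lot is in a historic district. (n) would limit (m) — a current Provisional Notice is held — but (o) sets (n) aside: (o) operates against (n): a current General Exemption Letter is held. (p) is triggered (a home-based business operates on the lot), but is overridden by (q): (q) operates against (p): a current Category 6 Clearance is held. (r), which would lift (q), is not triggered — there is no Tier C Exemption Letter in force. So (d) is unavailable.
Exception (e) requires that the owner holds a current General Certificate from the Larksea Regulator; but no current General Certificate is held, so (e) is unavailable.
No exception applies. The general rule governs.

Yes — Elif must obtain a building permit.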